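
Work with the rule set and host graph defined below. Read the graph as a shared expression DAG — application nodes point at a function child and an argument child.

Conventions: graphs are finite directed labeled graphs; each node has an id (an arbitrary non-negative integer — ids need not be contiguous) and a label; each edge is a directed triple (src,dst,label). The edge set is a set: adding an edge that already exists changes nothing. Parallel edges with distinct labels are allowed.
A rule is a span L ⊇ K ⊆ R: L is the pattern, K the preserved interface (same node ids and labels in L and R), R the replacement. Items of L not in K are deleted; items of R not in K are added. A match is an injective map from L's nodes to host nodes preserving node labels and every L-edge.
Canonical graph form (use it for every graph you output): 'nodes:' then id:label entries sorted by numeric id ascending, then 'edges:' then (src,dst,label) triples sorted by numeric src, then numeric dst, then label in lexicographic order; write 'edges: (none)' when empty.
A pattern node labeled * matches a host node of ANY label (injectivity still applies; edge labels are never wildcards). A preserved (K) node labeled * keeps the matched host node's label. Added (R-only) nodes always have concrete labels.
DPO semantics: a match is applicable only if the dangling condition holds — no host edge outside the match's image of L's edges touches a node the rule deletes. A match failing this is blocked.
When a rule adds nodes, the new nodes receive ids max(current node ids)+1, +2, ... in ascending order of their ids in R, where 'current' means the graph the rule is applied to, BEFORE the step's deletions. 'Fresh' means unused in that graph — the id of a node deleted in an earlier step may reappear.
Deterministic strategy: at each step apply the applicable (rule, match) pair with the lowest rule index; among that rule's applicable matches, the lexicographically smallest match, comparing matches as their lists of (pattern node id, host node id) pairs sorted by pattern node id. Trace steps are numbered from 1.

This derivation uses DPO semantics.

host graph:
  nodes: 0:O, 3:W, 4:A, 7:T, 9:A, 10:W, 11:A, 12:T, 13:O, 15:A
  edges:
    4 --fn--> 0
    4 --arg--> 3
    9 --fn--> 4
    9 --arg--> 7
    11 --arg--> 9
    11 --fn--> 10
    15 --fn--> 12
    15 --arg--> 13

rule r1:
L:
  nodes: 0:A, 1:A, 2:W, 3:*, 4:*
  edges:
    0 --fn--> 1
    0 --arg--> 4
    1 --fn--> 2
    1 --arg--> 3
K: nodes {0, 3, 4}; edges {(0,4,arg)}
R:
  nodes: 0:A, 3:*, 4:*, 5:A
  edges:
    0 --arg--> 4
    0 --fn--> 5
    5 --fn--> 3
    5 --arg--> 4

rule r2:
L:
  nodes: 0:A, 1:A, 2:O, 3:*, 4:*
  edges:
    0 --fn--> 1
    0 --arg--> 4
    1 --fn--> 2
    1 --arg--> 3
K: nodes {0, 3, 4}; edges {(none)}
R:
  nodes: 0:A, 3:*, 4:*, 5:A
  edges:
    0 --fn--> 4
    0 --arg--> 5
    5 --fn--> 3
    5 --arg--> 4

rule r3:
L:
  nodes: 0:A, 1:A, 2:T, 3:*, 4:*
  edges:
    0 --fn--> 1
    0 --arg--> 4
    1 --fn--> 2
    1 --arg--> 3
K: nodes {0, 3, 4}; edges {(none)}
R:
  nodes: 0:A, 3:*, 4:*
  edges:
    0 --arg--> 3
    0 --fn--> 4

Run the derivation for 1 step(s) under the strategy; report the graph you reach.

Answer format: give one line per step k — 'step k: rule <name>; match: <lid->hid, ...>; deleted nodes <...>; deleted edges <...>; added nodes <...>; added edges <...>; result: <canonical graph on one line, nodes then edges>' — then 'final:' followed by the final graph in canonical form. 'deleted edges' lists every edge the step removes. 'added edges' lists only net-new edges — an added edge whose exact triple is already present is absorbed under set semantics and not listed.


step 1: rule r2; match: 0->9, 1->4, 2->0, 3->3, 4->7; deleted nodes 0, 4; deleted edges (4,0,fn); (4,3,arg); (9,4,fn); (9,7,arg); added nodes 16; added edges (9,7,fn); (9,16,arg); (16,3,fn); (16,7,arg); result: nodes: 3:W, 7:T, 9:A, 10:W, 11:A, 12:T, 13:O, 15:A, 16:A edges: (9,7,fn); (9,16,arg); (11,9,arg); (11,10,fn); (15,12,fn); (15,13,arg); (16,3,fn); (16,7,arg)
final:
nodes: 3:W, 7:T, 9:A, 10:W, 11:A, 12:T, 13:O, 15:A, 16:A
edges: (9,7,fn); (9,16,arg); (11,9,arg); (11,10,fn); (15,12,fn); (15,13,arg); (16,3,fn); (16,7,arg)


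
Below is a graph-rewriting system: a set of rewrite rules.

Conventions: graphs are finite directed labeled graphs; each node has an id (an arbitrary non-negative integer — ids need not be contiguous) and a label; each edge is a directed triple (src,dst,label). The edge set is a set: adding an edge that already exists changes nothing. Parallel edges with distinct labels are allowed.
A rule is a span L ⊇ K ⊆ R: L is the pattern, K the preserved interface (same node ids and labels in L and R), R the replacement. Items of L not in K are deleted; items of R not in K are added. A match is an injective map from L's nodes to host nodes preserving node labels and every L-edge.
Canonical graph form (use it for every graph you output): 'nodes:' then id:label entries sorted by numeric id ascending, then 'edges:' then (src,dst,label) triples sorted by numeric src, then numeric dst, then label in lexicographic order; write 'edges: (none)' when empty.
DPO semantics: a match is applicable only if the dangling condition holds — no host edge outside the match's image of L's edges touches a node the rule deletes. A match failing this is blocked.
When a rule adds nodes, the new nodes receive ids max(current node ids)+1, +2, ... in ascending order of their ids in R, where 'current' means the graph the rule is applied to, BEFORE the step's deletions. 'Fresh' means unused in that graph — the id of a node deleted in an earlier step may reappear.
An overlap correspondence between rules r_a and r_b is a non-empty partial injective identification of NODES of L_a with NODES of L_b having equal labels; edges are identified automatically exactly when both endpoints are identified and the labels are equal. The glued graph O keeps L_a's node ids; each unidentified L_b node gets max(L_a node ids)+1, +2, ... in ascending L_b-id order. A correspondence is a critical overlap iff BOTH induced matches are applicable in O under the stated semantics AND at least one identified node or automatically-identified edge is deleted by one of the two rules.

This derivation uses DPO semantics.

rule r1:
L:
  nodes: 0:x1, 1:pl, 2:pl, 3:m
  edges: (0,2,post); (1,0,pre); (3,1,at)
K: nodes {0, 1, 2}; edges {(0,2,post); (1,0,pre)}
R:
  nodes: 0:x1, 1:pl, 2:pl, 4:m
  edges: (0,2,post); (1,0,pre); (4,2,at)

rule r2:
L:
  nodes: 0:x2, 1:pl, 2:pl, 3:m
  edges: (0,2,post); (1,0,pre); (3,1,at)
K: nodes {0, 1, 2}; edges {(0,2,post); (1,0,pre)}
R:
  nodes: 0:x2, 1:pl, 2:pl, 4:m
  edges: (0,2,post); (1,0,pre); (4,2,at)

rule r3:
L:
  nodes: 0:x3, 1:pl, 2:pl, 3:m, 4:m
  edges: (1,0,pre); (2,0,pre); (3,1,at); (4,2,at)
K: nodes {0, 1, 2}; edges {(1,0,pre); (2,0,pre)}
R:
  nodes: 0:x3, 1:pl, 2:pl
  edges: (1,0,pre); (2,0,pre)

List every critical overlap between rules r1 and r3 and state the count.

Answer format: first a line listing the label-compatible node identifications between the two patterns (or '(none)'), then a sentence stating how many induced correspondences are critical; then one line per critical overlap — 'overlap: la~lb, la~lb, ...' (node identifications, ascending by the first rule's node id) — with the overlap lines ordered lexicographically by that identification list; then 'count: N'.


label-compatible node identifications between L(r1) and L(r3): 1~1, 1~2, 2~1, 2~2, 3~3, 3~4
4 of the induced correspondences are critical overlaps of r1 and r3.
overlap: 1~1, 2~2, 3~3
overlap: 1~1, 3~3
overlap: 1~2, 2~1, 3~4
overlap: 1~2, 3~4
count: 4


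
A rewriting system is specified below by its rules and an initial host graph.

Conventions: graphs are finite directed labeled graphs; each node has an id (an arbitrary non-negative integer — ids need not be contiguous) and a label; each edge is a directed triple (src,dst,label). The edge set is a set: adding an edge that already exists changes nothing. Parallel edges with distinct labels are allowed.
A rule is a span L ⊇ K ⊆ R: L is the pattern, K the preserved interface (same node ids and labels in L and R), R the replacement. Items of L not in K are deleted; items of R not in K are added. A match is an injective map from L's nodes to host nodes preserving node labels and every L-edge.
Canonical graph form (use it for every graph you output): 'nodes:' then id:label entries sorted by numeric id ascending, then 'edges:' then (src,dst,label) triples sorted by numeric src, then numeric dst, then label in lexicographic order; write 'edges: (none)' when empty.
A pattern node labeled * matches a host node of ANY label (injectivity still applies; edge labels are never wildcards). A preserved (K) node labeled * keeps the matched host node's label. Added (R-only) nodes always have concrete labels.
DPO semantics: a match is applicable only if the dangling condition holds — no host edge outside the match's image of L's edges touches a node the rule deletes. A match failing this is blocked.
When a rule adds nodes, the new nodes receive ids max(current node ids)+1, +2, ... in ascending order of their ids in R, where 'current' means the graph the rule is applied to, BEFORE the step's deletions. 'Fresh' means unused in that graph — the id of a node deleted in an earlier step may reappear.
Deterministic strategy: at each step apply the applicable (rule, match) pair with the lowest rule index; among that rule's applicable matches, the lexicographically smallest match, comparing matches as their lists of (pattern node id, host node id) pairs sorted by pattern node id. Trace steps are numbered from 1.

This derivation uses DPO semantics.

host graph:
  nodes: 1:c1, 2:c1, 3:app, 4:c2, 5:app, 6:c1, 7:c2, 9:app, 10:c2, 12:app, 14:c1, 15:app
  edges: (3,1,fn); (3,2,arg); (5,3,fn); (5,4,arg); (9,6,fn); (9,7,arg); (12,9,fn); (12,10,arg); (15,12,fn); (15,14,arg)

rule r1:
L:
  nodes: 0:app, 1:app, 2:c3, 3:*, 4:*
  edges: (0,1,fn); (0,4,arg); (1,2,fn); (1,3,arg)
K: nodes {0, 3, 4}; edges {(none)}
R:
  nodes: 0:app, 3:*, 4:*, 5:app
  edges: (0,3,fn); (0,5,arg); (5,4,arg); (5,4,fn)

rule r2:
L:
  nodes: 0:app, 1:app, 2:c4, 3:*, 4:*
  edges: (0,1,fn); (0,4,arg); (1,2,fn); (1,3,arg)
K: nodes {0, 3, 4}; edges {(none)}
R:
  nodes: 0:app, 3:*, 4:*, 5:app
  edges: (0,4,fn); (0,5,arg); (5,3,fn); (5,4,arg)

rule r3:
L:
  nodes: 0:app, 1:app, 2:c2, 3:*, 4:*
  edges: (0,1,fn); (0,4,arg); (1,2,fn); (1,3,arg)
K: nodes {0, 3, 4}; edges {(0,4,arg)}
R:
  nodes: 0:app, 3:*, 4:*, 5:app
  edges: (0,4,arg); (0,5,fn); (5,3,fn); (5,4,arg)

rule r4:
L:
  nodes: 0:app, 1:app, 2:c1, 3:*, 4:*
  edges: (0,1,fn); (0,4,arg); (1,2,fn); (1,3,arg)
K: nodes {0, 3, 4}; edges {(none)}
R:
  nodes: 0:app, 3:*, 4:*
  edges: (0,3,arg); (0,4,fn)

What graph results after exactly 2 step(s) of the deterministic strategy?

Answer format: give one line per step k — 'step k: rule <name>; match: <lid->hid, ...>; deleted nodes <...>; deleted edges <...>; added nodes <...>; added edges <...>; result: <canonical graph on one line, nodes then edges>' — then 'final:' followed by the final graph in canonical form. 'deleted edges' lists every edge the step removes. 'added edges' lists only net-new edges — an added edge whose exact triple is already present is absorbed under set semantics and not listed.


step 1: rule r4; match: 0->5, 1->3, 2->1, 3->2, 4->4; deleted nodes 1, 3; deleted edges (3,1,fn); (3,2,arg); (5,3,fn); (5,4,arg); added nodes (none); added edges (5,2,arg); (5,4,fn); result: nodes: 2:c1, 4:c2, 5:app, 6:c1, 7:c2, 9:app, 10:c2, 12:app, 14:c1, 15:app edges: (5,2,arg); (5,4,fn); (9,6,fn); (9,7,arg); (12,9,fn); (12,10,arg); (15,12,fn); (15,14,arg)
step 2: rule r4; match: 0->12, 1->9, 2->6, 3->7, 4->10; deleted nodes 6, 9; deleted edges (9,6,fn); (9,7,arg); (12,9,fn); (12,10,arg); added nodes (none); added edges (12,7,arg); (12,10,fn); result: nodes: 2:c1, 4:c2, 5:app, 7:c2, 10:c2, 12:app, 14:c1, 15:app edges: (5,2,arg); (5,4,fn); (12,7,arg); (12,10,fn); (15,12,fn); (15,14,arg)
final:
nodes: 2:c1, 4:c2, 5:app, 7:c2, 10:c2, 12:app, 14:c1, 15:app
edges: (5,2,arg); (5,4,fn); (12,7,arg); (12,10,fn); (15,12,fn); (15,14,arg)


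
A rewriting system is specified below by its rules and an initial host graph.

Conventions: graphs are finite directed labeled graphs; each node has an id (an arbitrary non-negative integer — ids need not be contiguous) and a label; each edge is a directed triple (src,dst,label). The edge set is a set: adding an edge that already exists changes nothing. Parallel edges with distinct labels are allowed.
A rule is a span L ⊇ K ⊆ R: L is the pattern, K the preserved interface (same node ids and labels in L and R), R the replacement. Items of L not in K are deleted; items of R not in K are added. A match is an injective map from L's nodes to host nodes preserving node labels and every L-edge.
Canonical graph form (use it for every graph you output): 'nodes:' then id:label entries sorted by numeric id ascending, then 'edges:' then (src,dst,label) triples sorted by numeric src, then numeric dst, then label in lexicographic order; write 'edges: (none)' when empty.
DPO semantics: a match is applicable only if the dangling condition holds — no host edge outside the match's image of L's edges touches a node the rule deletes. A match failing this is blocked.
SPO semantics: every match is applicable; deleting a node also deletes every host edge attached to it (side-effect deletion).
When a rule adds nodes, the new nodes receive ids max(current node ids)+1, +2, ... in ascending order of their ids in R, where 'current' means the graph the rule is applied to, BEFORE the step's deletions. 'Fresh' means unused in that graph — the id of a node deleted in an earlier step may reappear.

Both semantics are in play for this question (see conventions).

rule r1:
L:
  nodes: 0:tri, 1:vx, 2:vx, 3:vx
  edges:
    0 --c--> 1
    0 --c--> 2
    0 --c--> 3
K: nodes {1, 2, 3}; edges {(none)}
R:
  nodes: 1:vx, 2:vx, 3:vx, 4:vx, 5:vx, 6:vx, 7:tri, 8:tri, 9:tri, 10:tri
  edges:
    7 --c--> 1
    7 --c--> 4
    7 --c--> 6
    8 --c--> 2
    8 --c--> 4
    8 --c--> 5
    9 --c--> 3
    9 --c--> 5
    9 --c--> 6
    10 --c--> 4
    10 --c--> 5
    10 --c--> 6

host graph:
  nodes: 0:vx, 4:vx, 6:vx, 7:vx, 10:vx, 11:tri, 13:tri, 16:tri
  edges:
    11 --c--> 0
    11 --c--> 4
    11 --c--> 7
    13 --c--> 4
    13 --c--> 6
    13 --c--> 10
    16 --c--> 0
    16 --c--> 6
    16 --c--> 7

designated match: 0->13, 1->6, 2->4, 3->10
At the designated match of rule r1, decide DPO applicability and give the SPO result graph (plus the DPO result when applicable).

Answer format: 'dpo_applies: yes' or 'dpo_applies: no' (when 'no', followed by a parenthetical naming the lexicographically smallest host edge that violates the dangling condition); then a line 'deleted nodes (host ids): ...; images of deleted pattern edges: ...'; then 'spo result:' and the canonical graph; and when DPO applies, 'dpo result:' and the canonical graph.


dpo_applies: yes
deleted nodes (host ids): 13; images of deleted pattern edges: (13,4,c); (13,6,c); (13,10,c)
spo result:
nodes: 0:vx, 4:vx, 6:vx, 7:vx, 10:vx, 11:tri, 16:tri, 17:vx, 18:vx, 19:vx, 20:tri, 21:tri, 22:tri, 23:tri
edges: (11,0,c); (11,4,c); (11,7,c); (16,0,c); (16,6,c); (16,7,c); (20,6,c); (20,17,c); (20,19,c); (21,4,c); (21,17,c); (21,18,c); (22,10,c); (22,18,c); (22,19,c); (23,17,c); (23,18,c); (23,19,c)
dpo result:
nodes: 0:vx, 4:vx, 6:vx, 7:vx, 10:vx, 11:tri, 16:tri, 17:vx, 18:vx, 19:vx, 20:tri, 21:tri, 22:tri, 23:tri
edges: (11,0,c); (11,4,c); (11,7,c); (16,0,c); (16,6,c); (16,7,c); (20,6,c); (20,17,c); (20,19,c); (21,4,c); (21,17,c); (21,18,c); (22,10,c); (22,18,c); (22,19,c); (23,17,c); (23,18,c); (23,19,c)


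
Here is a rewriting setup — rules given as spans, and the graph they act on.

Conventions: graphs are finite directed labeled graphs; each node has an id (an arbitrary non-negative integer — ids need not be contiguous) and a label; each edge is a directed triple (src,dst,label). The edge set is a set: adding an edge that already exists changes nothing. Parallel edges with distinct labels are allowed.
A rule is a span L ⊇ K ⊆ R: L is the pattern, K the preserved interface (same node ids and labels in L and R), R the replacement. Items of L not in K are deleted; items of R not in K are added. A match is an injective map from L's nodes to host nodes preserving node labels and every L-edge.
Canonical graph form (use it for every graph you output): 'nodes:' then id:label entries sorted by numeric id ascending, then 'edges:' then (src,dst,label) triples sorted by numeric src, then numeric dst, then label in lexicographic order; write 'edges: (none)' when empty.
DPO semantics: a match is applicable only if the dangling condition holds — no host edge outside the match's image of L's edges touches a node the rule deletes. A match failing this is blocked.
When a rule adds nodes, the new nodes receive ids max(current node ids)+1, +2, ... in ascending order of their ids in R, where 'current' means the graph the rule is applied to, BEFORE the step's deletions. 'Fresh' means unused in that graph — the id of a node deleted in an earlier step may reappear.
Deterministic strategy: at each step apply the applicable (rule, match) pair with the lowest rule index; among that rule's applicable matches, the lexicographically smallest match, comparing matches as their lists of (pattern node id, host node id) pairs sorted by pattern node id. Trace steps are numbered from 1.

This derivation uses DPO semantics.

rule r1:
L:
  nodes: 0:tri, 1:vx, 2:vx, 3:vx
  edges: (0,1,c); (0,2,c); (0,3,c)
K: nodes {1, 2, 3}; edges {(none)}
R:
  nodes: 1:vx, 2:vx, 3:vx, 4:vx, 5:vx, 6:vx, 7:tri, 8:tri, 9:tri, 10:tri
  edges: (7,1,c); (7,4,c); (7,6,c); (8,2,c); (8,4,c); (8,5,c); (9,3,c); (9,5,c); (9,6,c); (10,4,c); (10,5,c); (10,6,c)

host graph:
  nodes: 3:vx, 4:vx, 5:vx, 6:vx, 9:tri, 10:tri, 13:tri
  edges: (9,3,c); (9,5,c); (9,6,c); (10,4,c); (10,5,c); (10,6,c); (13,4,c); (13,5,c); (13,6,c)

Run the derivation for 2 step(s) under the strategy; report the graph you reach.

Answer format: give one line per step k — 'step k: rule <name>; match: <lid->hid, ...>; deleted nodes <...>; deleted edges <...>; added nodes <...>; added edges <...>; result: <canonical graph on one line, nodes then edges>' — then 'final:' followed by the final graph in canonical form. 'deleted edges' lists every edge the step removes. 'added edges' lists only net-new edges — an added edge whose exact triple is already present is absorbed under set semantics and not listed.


step 1: rule r1; match: 0->9, 1->3, 2->5, 3->6; deleted nodes 9; deleted edges (9,3,c); (9,5,c); (9,6,c); added nodes 14, 15, 16, 17, 18, 19, 20; added edges (17,3,c); (17,14,c); (17,16,c); (18,5,c); (18,14,c); (18,15,c); (19,6,c); (19,15,c); (19,16,c); (20,14,c); (20,15,c); (20,16,c); result: nodes: 3:vx, 4:vx, 5:vx, 6:vx, 10:tri, 13:tri, 14:vx, 15:vx, 16:vx, 17:tri, 18:tri, 19:tri, 20:tri edges: (10,4,c); (10,5,c); (10,6,c); (13,4,c); (13,5,c); (13,6,c); (17,3,c); (17,14,c); (17,16,c); (18,5,c); (18,14,c); (18,15,c); (19,6,c); (19,15,c); (19,16,c); (20,14,c); (20,15,c); (20,16,c)
step 2: rule r1; match: 0->10, 1->4, 2->5, 3->6; deleted nodes 10; deleted edges (10,4,c); (10,5,c); (10,6,c); added nodes 21, 22, 23, 24, 25, 26, 27; added edges (24,4,c); (24,21,c); (24,23,c); (25,5,c); (25,21,c); (25,22,c); (26,6,c); (26,22,c); (26,23,c); (27,21,c); (27,22,c); (27,23,c); result: nodes: 3:vx, 4:vx, 5:vx, 6:vx, 13:tri, 14:vx, 15:vx, 16:vx, 17:tri, 18:tri, 19:tri, 20:tri, 21:vx, 22:vx, 23:vx, 24:tri, 25:tri, 26:tri, 27:tri edges: (13,4,c); (13,5,c); (13,6,c); (17,3,c); (17,14,c); (17,16,c); (18,5,c); (18,14,c); (18,15,c); (19,6,c); (19,15,c); (19,16,c); (20,14,c); (20,15,c); (20,16,c); (24,4,c); (24,21,c); (24,23,c); (25,5,c); (25,21,c); (25,22,c); (26,6,c); (26,22,c); (26,23,c); (27,21,c); (27,22,c); (27,23,c)
final:
nodes: 3:vx, 4:vx, 5:vx, 6:vx, 13:tri, 14:vx, 15:vx, 16:vx, 17:tri, 18:tri, 19:tri, 20:tri, 21:vx, 22:vx, 23:vx, 24:tri, 25:tri, 26:tri, 27:tri
edges: (13,4,c); (13,5,c); (13,6,c); (17,3,c); (17,14,c); (17,16,c); (18,5,c); (18,14,c); (18,15,c); (19,6,c); (19,15,c); (19,16,c); (20,14,c); (20,15,c); (20,16,c); (24,4,c); (24,21,c); (24,23,c); (25,5,c); (25,21,c); (25,22,c); (26,6,c); (26,22,c); (26,23,c); (27,21,c); (27,22,c); (27,23,c)


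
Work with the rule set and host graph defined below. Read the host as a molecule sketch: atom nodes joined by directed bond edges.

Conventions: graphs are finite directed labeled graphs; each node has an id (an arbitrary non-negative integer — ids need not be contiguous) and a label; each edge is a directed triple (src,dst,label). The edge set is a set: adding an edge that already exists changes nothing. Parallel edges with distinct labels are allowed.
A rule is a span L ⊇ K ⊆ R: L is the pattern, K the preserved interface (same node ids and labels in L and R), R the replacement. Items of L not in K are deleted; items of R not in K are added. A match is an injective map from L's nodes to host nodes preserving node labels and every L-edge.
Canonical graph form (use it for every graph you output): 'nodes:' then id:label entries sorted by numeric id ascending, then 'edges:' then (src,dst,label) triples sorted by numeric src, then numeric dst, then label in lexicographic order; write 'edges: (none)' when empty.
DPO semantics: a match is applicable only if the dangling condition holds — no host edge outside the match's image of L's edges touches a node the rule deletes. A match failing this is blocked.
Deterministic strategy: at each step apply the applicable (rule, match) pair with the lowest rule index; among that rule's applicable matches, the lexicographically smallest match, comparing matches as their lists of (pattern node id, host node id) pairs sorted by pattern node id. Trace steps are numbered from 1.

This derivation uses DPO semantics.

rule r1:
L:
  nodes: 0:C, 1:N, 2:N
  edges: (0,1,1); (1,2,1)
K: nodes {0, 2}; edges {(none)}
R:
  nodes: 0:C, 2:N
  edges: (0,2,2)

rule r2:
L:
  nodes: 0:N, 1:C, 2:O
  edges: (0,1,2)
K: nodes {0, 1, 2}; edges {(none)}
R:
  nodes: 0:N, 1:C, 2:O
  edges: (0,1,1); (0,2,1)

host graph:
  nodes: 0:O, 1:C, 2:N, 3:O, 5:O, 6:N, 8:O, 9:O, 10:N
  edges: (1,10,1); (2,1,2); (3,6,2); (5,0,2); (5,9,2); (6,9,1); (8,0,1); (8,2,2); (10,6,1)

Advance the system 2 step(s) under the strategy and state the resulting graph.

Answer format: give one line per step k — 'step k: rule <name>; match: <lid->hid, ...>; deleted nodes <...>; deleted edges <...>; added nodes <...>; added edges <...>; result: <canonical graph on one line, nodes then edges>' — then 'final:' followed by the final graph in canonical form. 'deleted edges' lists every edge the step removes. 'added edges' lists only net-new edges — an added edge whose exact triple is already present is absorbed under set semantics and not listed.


step 1: rule r1; match: 0->1, 1->10, 2->6; deleted nodes 10; deleted edges (1,10,1); (10,6,1); added nodes (none); added edges (1,6,2); result: nodes: 0:O, 1:C, 2:N, 3:O, 5:O, 6:N, 8:O, 9:O edges: (1,6,2); (2,1,2); (3,6,2); (5,0,2); (5,9,2); (6,9,1); (8,0,1); (8,2,2)
step 2: rule r2; match: 0->2, 1->1, 2->0; deleted nodes (none); deleted edges (2,1,2); added nodes (none); added edges (2,0,1); (2,1,1); result: nodes: 0:O, 1:C, 2:N, 3:O, 5:O, 6:N, 8:O, 9:O edges: (1,6,2); (2,0,1); (2,1,1); (3,6,2); (5,0,2); (5,9,2); (6,9,1); (8,0,1); (8,2,2)
final:
nodes: 0:O, 1:C, 2:N, 3:O, 5:O, 6:N, 8:O, 9:O
edges: (1,6,2); (2,0,1); (2,1,1); (3,6,2); (5,0,2); (5,9,2); (6,9,1); (8,0,1); (8,2,2)


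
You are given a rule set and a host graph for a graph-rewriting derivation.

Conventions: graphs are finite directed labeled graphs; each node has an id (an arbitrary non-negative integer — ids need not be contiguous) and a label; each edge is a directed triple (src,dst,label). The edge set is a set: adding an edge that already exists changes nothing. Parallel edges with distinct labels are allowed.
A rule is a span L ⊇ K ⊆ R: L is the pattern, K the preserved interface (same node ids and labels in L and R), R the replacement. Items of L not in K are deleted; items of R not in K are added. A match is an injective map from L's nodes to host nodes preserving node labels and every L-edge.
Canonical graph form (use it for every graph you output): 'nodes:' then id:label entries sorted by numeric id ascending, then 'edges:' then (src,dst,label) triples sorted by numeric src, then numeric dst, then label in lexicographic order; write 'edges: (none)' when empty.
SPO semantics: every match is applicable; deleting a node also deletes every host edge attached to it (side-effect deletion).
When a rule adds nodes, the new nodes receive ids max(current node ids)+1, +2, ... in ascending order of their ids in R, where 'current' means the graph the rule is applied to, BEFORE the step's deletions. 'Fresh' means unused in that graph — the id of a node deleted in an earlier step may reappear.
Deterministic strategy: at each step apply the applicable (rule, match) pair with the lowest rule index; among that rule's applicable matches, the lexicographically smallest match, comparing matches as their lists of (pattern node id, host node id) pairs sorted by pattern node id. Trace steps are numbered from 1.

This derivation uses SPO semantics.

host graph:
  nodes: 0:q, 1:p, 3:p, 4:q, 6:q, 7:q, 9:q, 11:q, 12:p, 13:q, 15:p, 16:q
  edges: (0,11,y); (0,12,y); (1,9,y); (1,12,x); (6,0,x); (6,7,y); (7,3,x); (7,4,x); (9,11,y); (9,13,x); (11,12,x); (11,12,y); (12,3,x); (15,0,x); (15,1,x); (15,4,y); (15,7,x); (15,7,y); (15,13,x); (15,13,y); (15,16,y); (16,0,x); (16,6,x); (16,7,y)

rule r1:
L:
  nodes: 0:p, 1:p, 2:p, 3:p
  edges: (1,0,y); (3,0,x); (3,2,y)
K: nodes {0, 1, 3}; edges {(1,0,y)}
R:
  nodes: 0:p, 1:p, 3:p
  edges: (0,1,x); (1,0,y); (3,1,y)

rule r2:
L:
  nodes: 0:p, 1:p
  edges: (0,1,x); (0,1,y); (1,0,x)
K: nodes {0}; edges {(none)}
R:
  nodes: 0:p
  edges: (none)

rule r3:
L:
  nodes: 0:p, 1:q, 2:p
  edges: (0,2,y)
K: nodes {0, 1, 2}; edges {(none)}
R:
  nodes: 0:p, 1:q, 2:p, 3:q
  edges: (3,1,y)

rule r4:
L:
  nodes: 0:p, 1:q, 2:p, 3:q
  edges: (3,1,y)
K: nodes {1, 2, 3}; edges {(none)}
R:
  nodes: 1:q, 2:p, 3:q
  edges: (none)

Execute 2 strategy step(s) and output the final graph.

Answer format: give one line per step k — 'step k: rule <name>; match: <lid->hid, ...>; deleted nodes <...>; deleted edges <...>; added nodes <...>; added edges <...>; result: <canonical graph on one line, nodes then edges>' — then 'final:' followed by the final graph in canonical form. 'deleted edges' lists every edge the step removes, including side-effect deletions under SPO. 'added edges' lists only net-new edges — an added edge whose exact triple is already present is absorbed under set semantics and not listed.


step 1: rule r4; match: 0->1, 1->7, 2->3, 3->6; deleted nodes 1; deleted edges (1,9,y); (1,12,x); (6,7,y); (15,1,x); added nodes (none); added edges (none); result: nodes: 0:q, 3:p, 4:q, 6:q, 7:q, 9:q, 11:q, 12:p, 13:q, 15:p, 16:q edges: (0,11,y); (0,12,y); (6,0,x); (7,3,x); (7,4,x); (9,11,y); (9,13,x); (11,12,x); (11,12,y); (12,3,x); (15,0,x); (15,4,y); (15,7,x); (15,7,y); (15,13,x); (15,13,y); (15,16,y); (16,0,x); (16,6,x); (16,7,y)
step 2: rule r4; match: 0->3, 1->7, 2->12, 3->16; deleted nodes 3; deleted edges (7,3,x); (12,3,x); (16,7,y); added nodes (none); added edges (none); result: nodes: 0:q, 4:q, 6:q, 7:q, 9:q, 11:q, 12:p, 13:q, 15:p, 16:q edges: (0,11,y); (0,12,y); (6,0,x); (7,4,x); (9,11,y); (9,13,x); (11,12,x); (11,12,y); (15,0,x); (15,4,y); (15,7,x); (15,7,y); (15,13,x); (15,13,y); (15,16,y); (16,0,x); (16,6,x)
final:
nodes: 0:q, 4:q, 6:q, 7:q, 9:q, 11:q, 12:p, 13:q, 15:p, 16:q
edges: (0,11,y); (0,12,y); (6,0,x); (7,4,x); (9,11,y); (9,13,x); (11,12,x); (11,12,y); (15,0,x); (15,4,y); (15,7,x); (15,7,y); (15,13,x); (15,13,y); (15,16,y); (16,0,x); (16,6,x)


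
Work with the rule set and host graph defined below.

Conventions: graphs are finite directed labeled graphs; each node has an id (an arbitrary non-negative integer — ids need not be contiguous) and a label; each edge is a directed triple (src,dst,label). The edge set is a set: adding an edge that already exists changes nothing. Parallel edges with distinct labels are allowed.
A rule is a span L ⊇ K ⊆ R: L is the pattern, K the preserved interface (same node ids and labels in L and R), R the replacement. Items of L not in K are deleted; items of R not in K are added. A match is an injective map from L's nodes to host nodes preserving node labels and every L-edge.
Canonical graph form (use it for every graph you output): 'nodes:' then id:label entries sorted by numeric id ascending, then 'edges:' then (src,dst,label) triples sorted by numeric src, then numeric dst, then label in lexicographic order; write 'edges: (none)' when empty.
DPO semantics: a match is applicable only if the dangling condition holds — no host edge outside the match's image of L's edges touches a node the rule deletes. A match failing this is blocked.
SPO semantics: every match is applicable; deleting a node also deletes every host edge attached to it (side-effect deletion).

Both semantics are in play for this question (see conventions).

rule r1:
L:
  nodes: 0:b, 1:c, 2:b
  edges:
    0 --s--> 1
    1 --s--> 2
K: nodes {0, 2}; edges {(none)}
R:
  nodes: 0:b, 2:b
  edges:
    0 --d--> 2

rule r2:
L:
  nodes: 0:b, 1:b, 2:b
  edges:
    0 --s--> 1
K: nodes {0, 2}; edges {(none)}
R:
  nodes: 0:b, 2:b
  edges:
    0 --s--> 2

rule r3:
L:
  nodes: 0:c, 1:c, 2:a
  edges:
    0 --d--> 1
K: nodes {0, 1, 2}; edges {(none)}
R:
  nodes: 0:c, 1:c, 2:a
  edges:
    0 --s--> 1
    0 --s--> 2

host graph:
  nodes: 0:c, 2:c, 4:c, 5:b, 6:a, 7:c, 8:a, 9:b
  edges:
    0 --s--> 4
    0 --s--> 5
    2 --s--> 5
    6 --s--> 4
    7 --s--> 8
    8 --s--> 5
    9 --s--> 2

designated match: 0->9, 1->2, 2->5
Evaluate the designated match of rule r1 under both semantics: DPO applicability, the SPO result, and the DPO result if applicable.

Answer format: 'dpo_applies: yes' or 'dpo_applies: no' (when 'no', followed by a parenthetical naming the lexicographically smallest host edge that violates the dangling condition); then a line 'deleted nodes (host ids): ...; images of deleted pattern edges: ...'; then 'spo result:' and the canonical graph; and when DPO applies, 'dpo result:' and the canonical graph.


dpo_applies: yes
deleted nodes (host ids): 2; images of deleted pattern edges: (2,5,s); (9,2,s)
spo result:
nodes: 0:c, 4:c, 5:b, 6:a, 7:c, 8:a, 9:b
edges: (0,4,s); (0,5,s); (6,4,s); (7,8,s); (8,5,s); (9,5,d)
dpo result:
nodes: 0:c, 4:c, 5:b, 6:a, 7:c, 8:a, 9:b
edges: (0,4,s); (0,5,s); (6,4,s); (7,8,s); (8,5,s); (9,5,d)


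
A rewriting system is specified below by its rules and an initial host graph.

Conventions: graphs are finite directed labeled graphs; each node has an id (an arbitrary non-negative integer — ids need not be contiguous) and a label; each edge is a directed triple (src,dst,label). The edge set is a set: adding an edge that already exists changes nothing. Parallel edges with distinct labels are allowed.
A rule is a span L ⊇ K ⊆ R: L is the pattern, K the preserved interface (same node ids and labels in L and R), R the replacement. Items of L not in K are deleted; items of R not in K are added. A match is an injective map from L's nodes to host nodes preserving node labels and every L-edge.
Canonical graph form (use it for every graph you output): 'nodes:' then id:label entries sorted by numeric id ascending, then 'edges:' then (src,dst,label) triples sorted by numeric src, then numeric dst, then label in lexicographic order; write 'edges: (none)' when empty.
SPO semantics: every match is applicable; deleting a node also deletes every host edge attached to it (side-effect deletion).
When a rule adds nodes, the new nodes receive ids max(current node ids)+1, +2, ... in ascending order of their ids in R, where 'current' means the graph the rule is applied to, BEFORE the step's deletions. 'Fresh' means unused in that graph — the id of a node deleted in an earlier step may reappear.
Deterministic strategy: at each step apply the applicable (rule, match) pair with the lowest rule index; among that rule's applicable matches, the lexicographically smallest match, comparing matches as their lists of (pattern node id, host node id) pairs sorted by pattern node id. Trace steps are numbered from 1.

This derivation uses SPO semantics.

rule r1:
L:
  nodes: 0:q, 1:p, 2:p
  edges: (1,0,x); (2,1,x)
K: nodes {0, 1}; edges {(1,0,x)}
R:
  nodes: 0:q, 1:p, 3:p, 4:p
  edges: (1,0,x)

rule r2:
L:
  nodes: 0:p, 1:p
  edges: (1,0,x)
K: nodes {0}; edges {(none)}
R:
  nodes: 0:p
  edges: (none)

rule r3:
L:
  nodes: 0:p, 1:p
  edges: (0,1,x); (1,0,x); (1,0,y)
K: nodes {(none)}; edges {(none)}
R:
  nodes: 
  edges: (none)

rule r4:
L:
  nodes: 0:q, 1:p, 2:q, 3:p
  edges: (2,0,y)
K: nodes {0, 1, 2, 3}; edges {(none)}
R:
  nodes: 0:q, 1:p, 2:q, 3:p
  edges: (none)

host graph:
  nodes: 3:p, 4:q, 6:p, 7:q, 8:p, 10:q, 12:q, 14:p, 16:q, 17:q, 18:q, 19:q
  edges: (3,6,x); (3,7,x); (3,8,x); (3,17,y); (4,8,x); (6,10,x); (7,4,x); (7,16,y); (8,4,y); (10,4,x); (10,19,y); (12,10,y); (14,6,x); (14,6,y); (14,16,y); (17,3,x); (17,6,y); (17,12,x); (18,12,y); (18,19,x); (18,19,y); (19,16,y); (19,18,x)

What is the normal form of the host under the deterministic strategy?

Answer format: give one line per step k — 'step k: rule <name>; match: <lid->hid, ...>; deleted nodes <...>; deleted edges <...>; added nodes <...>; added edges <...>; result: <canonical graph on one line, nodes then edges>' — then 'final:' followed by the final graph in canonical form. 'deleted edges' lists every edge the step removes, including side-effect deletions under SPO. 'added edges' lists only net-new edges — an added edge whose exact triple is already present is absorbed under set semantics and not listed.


step 1: rule r1; match: 0->10, 1->6, 2->3; deleted nodes 3; deleted edges (3,6,x); (3,7,x); (3,8,x); (3,17,y); (17,3,x); added nodes 20, 21; added edges (none); result: nodes: 4:q, 6:p, 7:q, 8:p, 10:q, 12:q, 14:p, 16:q, 17:q, 18:q, 19:q, 20:p, 21:p edges: (4,8,x); (6,10,x); (7,4,x); (7,16,y); (8,4,y); (10,4,x); (10,19,y); (12,10,y); (14,6,x); (14,6,y); (14,16,y); (17,6,y); (17,12,x); (18,12,y); (18,19,x); (18,19,y); (19,16,y); (19,18,x)
step 2: rule r1; match: 0->10, 1->6, 2->14; deleted nodes 14; deleted edges (14,6,x); (14,6,y); (14,16,y); added nodes 22, 23; added edges (none); result: nodes: 4:q, 6:p, 7:q, 8:p, 10:q, 12:q, 16:q, 17:q, 18:q, 19:q, 20:p, 21:p, 22:p, 23:p edges: (4,8,x); (6,10,x); (7,4,x); (7,16,y); (8,4,y); (10,4,x); (10,19,y); (12,10,y); (17,6,y); (17,12,x); (18,12,y); (18,19,x); (18,19,y); (19,16,y); (19,18,x)
step 3: rule r4; match: 0->10, 1->6, 2->12, 3->8; deleted nodes (none); deleted edges (12,10,y); added nodes (none); added edges (none); result: nodes: 4:q, 6:p, 7:q, 8:p, 10:q, 12:q, 16:q, 17:q, 18:q, 19:q, 20:p, 21:p, 22:p, 23:p edges: (4,8,x); (6,10,x); (7,4,x); (7,16,y); (8,4,y); (10,4,x); (10,19,y); (17,6,y); (17,12,x); (18,12,y); (18,19,x); (18,19,y); (19,16,y); (19,18,x)
step 4: rule r4; match: 0->12, 1->6, 2->18, 3->8; deleted nodes (none); deleted edges (18,12,y); added nodes (none); added edges (none); result: nodes: 4:q, 6:p, 7:q, 8:p, 10:q, 12:q, 16:q, 17:q, 18:q, 19:q, 20:p, 21:p, 22:p, 23:p edges: (4,8,x); (6,10,x); (7,4,x); (7,16,y); (8,4,y); (10,4,x); (10,19,y); (17,6,y); (17,12,x); (18,19,x); (18,19,y); (19,16,y); (19,18,x)
step 5: rule r4; match: 0->16, 1->6, 2->7, 3->8; deleted nodes (none); deleted edges (7,16,y); added nodes (none); added edges (none); result: nodes: 4:q, 6:p, 7:q, 8:p, 10:q, 12:q, 16:q, 17:q, 18:q, 19:q, 20:p, 21:p, 22:p, 23:p edges: (4,8,x); (6,10,x); (7,4,x); (8,4,y); (10,4,x); (10,19,y); (17,6,y); (17,12,x); (18,19,x); (18,19,y); (19,16,y); (19,18,x)
step 6: rule r4; match: 0->16, 1->6, 2->19, 3->8; deleted nodes (none); deleted edges (19,16,y); added nodes (none); added edges (none); result: nodes: 4:q, 6:p, 7:q, 8:p, 10:q, 12:q, 16:q, 17:q, 18:q, 19:q, 20:p, 21:p, 22:p, 23:p edges: (4,8,x); (6,10,x); (7,4,x); (8,4,y); (10,4,x); (10,19,y); (17,6,y); (17,12,x); (18,19,x); (18,19,y); (19,18,x)
step 7: rule r4; match: 0->19, 1->6, 2->10, 3->8; deleted nodes (none); deleted edges (10,19,y); added nodes (none); added edges (none); result: nodes: 4:q, 6:p, 7:q, 8:p, 10:q, 12:q, 16:q, 17:q, 18:q, 19:q, 20:p, 21:p, 22:p, 23:p edges: (4,8,x); (6,10,x); (7,4,x); (8,4,y); (10,4,x); (17,6,y); (17,12,x); (18,19,x); (18,19,y); (19,18,x)
step 8: rule r4; match: 0->19, 1->6, 2->18, 3->8; deleted nodes (none); deleted edges (18,19,y); added nodes (none); added edges (none); result: nodes: 4:q, 6:p, 7:q, 8:p, 10:q, 12:q, 16:q, 17:q, 18:q, 19:q, 20:p, 21:p, 22:p, 23:p edges: (4,8,x); (6,10,x); (7,4,x); (8,4,y); (10,4,x); (17,6,y); (17,12,x); (18,19,x); (19,18,x)
final:
nodes: 4:q, 6:p, 7:q, 8:p, 10:q, 12:q, 16:q, 17:q, 18:q, 19:q, 20:p, 21:p, 22:p, 23:p
edges: (4,8,x); (6,10,x); (7,4,x); (8,4,y); (10,4,x); (17,6,y); (17,12,x); (18,19,x); (19,18,x)


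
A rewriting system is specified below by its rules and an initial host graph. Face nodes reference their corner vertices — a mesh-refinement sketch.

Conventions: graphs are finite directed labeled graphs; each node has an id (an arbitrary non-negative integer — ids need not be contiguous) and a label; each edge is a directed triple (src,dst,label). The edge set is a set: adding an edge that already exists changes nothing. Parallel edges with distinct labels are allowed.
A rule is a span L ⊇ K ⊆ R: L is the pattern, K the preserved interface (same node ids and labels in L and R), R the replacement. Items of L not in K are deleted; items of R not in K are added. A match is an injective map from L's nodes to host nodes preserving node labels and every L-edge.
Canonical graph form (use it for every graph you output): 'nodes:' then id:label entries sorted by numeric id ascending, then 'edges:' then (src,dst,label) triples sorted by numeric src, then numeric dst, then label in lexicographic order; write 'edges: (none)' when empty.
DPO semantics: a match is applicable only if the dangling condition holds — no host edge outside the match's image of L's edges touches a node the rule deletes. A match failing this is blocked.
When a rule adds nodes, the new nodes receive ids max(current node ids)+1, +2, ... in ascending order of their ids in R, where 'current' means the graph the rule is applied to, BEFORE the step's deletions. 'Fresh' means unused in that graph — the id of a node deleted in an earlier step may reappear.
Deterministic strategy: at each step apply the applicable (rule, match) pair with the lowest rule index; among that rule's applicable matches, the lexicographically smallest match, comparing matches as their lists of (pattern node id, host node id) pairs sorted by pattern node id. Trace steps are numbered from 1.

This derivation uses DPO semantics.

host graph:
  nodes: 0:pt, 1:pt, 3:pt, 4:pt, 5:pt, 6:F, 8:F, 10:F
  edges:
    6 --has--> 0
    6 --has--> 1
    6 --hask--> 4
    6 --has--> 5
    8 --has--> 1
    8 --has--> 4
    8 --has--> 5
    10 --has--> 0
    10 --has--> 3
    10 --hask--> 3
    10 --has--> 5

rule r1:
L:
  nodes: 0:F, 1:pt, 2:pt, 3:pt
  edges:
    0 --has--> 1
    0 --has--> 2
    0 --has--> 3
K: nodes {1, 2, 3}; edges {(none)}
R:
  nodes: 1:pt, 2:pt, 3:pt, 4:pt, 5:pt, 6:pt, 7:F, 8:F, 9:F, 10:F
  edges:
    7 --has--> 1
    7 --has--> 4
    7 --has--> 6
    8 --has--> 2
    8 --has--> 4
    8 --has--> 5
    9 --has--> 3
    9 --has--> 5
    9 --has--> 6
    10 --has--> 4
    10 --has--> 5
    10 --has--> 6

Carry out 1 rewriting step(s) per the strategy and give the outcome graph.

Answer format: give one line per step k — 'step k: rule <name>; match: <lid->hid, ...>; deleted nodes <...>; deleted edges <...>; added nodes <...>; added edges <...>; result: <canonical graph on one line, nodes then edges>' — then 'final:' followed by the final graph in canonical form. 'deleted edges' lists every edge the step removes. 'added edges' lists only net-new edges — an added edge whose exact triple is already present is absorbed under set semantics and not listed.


step 1: rule r1; match: 0->8, 1->1, 2->4, 3->5; deleted nodes 8; deleted edges (8,1,has); (8,4,has); (8,5,has); added nodes 11, 12, 13, 14, 15, 16, 17; added edges (14,1,has); (14,11,has); (14,13,has); (15,4,has); (15,11,has); (15,12,has); (16,5,has); (16,12,has); (16,13,has); (17,11,has); (17,12,has); (17,13,has); result: nodes: 0:pt, 1:pt, 3:pt, 4:pt, 5:pt, 6:F, 10:F, 11:pt, 12:pt, 13:pt, 14:F, 15:F, 16:F, 17:F edges: (6,0,has); (6,1,has); (6,4,hask); (6,5,has); (10,0,has); (10,3,has); (10,3,hask); (10,5,has); (14,1,has); (14,11,has); (14,13,has); (15,4,has); (15,11,has); (15,12,has); (16,5,has); (16,12,has); (16,13,has); (17,11,has); (17,12,has); (17,13,has)
final:
nodes: 0:pt, 1:pt, 3:pt, 4:pt, 5:pt, 6:F, 10:F, 11:pt, 12:pt, 13:pt, 14:F, 15:F, 16:F, 17:F
edges: (6,0,has); (6,1,has); (6,4,hask); (6,5,has); (10,0,has); (10,3,has); (10,3,hask); (10,5,has); (14,1,has); (14,11,has); (14,13,has); (15,4,has); (15,11,has); (15,12,has); (16,5,has); (16,12,has); (16,13,has); (17,11,has); (17,12,has); (17,13,has)
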